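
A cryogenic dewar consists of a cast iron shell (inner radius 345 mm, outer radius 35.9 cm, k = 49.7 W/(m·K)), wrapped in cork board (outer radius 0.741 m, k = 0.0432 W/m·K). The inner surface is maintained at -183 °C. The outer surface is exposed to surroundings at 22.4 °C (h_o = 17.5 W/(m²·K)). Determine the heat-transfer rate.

Q = 77.4 W

Resistance network (inner→outer):
  R_cast iron = (1/0.345 − 1/0.359)/(4πk) = 0.1130/(4π·49.7) = 1.810×10^-4 K/W
  R_cork board = (1/0.359 − 1/0.741)/(4πk) = 1.436/(4π·0.0432) = 2.645 K/W
  R_conv,out = 1/(4πr²h) = 1/(4π·0.741²·17.5) = 0.008282 K/W
ΣR = 1.810×10^-4 + 2.645 + 0.008282 = 2.653 K/W
Q = ΔT/ΣR = (-183 °C − 22.4 °C)/2.653 = -77.4 W
(Negative Q ⇒ heat flows inward; heat gain = 77.4 W.)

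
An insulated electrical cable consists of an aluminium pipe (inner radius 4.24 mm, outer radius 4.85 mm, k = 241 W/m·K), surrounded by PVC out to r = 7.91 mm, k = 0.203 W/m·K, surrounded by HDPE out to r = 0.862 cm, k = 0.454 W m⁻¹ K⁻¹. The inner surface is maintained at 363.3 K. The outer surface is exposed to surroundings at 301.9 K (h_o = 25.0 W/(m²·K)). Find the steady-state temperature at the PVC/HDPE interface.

T = 342.9 K

Series thermal resistances, inner to outer:
  R'_aluminium = ln(0.00485/0.00424)/(2πk) = 0.1344/(2π·241) = 8.877×10^-5 m·K/W
  R'_PVC = ln(0.00791/0.00485)/(2πk) = 0.4891/(2π·0.203) = 0.3835 m·K/W
  R'_HDPE = ln(0.00862/0.00791)/(2πk) = 0.08596/(2π·0.454) = 0.03013 m·K/W
  R'_conv,out = 1/(2πr h) = 1/(2π·0.00862·25.0) = 0.7385 m·K/W
ΣR = 8.877×10^-5 + 0.3835 + 0.03013 + 0.7385 = 1.152 m·K/W
Q' = ΔT/ΣR = (363.3 K − 301.9 K)/1.152 = 53.30 W/m
From the inner boundary to the PVC/HDPE interface, ΣR_partial = 0.3836 m·K/W.
T_interface = T_in − Q'·ΣR_partial = 363.3 K − (53.30)(0.3836) = 342.9 K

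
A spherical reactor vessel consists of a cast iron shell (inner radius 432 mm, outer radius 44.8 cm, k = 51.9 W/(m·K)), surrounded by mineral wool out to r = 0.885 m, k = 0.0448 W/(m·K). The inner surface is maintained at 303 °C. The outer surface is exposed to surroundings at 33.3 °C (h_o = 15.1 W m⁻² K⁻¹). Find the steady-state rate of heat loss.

Q = 137 W

Series thermal resistances, inner to outer:
  R_cast iron = (1/0.432 − 1/0.448)/(4πk) = 0.08267/(4π·51.9) = 1.268×10^-4 K/W
  R_mineral wool = (1/0.448 − 1/0.885)/(4πk) = 1.102/(4π·0.0448) = 1.958 K/W
  R_conv,out = 1/(4πr²h) = 1/(4π·0.885²·15.1) = 0.006729 K/W
ΣR = 1.268×10^-4 + 1.958 + 0.006729 = 1.965 K/W
Q = ΔT/ΣR = (303 °C − 33.3 °C)/1.965 = 137 W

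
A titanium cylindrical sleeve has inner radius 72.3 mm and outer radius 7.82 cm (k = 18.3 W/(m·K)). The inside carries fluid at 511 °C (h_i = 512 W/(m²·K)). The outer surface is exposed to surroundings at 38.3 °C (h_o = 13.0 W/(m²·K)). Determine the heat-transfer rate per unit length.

Series thermal resistances, inner to outer:
  R'_conv,in = 1/(2πr h) = 1/(2π·0.0723·512) = 0.004299 m·K/W
  R'_titanium = ln(0.0782/0.0723)/(2πk) = 0.07845/(2π·18.3) = 6.822×10^-4 m·K/W
  R'_conv,out = 1/(2πr h) = 1/(2π·0.0782·13.0) = 0.1566 m·K/W
ΣR = 0.004299 + 6.822×10^-4 + 0.1566 = 0.1616 m·K/W
Q' = ΔT/ΣR = (511 °C − 38.3 °C)/0.1616 = 2930 W/m

Q' = 2930 W/m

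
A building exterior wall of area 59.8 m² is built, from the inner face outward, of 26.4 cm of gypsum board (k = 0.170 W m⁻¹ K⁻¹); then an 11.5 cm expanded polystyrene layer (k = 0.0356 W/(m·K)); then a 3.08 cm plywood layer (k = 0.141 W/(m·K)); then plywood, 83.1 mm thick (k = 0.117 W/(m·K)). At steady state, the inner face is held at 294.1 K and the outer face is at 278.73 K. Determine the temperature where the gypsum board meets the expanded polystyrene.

Series thermal resistances, inner to outer:
  R_gypsum board = L/(kA) = 0.264/(0.170·59.8) = 0.02597 K/W
  R_expanded polystyrene = L/(kA) = 0.115/(0.0356·59.8) = 0.05402 K/W
  R_plywood = L/(kA) = 0.0308/(0.141·59.8) = 0.003653 K/W
  R_plywood = L/(kA) = 0.0831/(0.117·59.8) = 0.01188 K/W
ΣR = 0.02597 + 0.05402 + 0.003653 + 0.01188 = 0.09552 K/W
Q = ΔT/ΣR = (294.1 K − 278.73 K)/0.09552 = 160.9 W
From the inner boundary to the gypsum board/expanded polystyrene interface, ΣR_partial = 0.02597 K/W.
T_interface = T_in − Q·ΣR_partial = 294.1 K − (160.9)(0.02597) = 289.9 K

T = 289.9 K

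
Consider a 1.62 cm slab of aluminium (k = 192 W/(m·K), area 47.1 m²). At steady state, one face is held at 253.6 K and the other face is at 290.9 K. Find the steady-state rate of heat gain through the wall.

Q = 2.08×10^7 W

Q = kA·ΔT/L = 192 × 47.1 × |253.6 K − 290.9 K| / 0.0162 = 2.08×10^7 W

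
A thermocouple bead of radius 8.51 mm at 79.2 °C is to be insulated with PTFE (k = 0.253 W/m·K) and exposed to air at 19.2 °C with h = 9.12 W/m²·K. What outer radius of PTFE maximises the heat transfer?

r_cr = 5.55 cm

For a sphere, r_cr = 2k_ins/h = 2·0.253/9.12 = 0.0555 m = 5.55 cm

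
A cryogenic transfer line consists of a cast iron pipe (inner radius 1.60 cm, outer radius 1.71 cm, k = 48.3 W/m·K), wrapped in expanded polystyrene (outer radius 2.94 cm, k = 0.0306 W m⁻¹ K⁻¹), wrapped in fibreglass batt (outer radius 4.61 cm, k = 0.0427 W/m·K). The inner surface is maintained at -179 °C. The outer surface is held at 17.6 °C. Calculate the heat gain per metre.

Treat each layer as a resistance in series:
  R'_cast iron = ln(0.0171/0.0160)/(2πk) = 0.06649/(2π·48.3) = 2.191×10^-4 m·K/W
  R'_expanded polystyrene = ln(0.0294/0.0171)/(2πk) = 0.5419/(2π·0.0306) = 2.819 m·K/W
  R'_fibreglass batt = ln(0.0461/0.0294)/(2πk) = 0.4498/(2π·0.0427) = 1.677 m·K/W
ΣR = 2.191×10^-4 + 2.819 + 1.677 = 4.496 m·K/W
Q' = ΔT/ΣR = (-179 °C − 17.6 °C)/4.496 = -43.7 W/m
(Negative Q' ⇒ heat flows inward; heat gain = 43.7 W/m.)

Q' = 43.7 W/m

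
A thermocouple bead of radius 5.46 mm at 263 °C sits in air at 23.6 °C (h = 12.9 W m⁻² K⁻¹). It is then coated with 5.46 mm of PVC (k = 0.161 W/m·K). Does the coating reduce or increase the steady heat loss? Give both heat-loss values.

Critical radius for a sphere: r_cr = 2k/h = 0.0250 m = 2.50 cm.
Outer radius after coating: r₂ = 0.00546 + 0.00546 = 0.01092 m.
Since r₁ < r_cr and r₂ ≤ r_cr, the coating moves toward the maximum at r_cr — heat loss rises.
Bare: R = 1/(4πr₁²h) = 206.9 K/W; Q = 239.4/206.9 = 1.16 W.
Coated: R = R_cond + R_conv = 96.99 K/W; Q = 239.4/96.99 = 2.47 W.

increases: 1.16 → 2.47 W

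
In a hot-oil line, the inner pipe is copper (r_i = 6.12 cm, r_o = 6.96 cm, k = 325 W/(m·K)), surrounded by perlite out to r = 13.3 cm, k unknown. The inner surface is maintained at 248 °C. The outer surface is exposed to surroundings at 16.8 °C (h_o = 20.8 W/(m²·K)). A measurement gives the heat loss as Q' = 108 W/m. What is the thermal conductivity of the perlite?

k = 0.0495 W/m·K

ΣR = ΔT/Q' = |248 − 16.8|/108 = 2.141 m·K/W
Known resistances:
  R'_copper = ln(0.0696/0.0612)/(2πk) = 0.1286/(2π·325) = 6.298×10^-5 m·K/W
  R'_conv,out = 1/(2πr h) = 1/(2π·0.133·20.8) = 0.05753 m·K/W
R_perlite = ΣR − ΣR_known = 2.141 − 0.05759 = 2.083 m·K/W
ln(r₂/r₁)/(2πk) = 2.083 ⇒ k = 0.6476/(2π·2.083) = 0.0495 W/m·K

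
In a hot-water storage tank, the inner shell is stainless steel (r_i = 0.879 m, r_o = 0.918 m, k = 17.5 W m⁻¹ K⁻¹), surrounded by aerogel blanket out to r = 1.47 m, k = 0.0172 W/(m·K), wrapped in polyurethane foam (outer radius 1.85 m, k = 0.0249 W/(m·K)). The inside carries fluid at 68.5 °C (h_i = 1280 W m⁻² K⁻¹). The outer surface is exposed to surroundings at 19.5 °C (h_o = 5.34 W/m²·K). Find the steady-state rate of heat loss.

Q = 20.9 W

Series thermal resistances, inner to outer:
  R_conv,in = 1/(4πr²h) = 1/(4π·0.879²·1280) = 8.046×10^-5 K/W
  R_stainless steel = (1/0.879 − 1/0.918)/(4πk) = 0.04833/(4π·17.5) = 2.198×10^-4 K/W
  R_aerogel blanket = (1/0.918 − 1/1.47)/(4πk) = 0.4091/(4π·0.0172) = 1.893 K/W
  R_polyurethane foam = (1/1.47 − 1/1.85)/(4πk) = 0.1397/(4π·0.0249) = 0.4466 K/W
  R_conv,out = 1/(4πr²h) = 1/(4π·1.85²·5.34) = 0.004354 K/W
ΣR = 8.046×10^-5 + 2.198×10^-4 + 1.893 + 0.4466 + 0.004354 = 2.344 K/W
Q = ΔT/ΣR = (68.5 °C − 19.5 °C)/2.344 = 20.9 W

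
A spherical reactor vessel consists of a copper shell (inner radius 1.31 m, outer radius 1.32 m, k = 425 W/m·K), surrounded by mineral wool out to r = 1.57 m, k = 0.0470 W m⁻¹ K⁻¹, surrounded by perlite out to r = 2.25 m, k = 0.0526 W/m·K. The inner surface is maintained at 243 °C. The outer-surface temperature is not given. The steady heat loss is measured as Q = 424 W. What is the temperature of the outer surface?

Sum the resistances:
  R_copper = (1/1.31 − 1/1.32)/(4πk) = 0.005783/(4π·425) = 1.083×10^-6 K/W
  R_mineral wool = (1/1.32 − 1/1.57)/(4πk) = 0.1206/(4π·0.0470) = 0.2042 K/W
  R_perlite = (1/1.57 − 1/2.25)/(4πk) = 0.1925/(4π·0.0526) = 0.2912 K/W
ΣR = 0.4955 K/W
ΔT = Q·ΣR = 424 × 0.4955 = 210.1 K
Heat flows outward, so T_out = T_in − ΔT = 243 − 210.1 = 32.9 °C

T_out = 32.9 °C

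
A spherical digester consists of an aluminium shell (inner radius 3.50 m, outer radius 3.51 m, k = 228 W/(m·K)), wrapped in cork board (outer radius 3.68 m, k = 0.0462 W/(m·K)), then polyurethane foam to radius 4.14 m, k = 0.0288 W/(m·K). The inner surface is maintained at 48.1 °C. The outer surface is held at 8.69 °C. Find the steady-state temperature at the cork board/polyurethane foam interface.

Treat each layer as a resistance in series:
  R_aluminium = (1/3.50 − 1/3.51)/(4πk) = 8.140×10^-4/(4π·228) = 2.841×10^-7 K/W
  R_cork board = (1/3.51 − 1/3.68)/(4πk) = 0.01316/(4π·0.0462) = 0.02267 K/W
  R_polyurethane foam = (1/3.68 − 1/4.14)/(4πk) = 0.03019/(4π·0.0288) = 0.08343 K/W
ΣR = 2.841×10^-7 + 0.02267 + 0.08343 = 0.1061 K/W
Q = ΔT/ΣR = (48.1 °C − 8.69 °C)/0.1061 = 371.4 W
From the inner boundary to the cork board/polyurethane foam interface, ΣR_partial = 0.02267 K/W.
T_interface = T_in − Q·ΣR_partial = 48.1 °C − (371.4)(0.02267) = 39.7 °C

T = 39.7 °C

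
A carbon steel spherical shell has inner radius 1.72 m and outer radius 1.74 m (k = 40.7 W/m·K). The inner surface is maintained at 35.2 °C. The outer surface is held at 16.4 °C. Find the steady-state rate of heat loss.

Q = 1440 kW

Q = 4πk·ΔT/(1/r₁ − 1/r₂) = 4π × 40.7 × 18.8 / (1/1.72 − 1/1.74) = 1.44×10^6 W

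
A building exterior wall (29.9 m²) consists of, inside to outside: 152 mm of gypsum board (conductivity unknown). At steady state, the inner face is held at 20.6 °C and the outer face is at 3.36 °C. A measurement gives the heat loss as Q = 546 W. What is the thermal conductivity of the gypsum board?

k = 0.161 W/m·K

ΣR = ΔT/Q = |20.6 − 3.36|/546 = 0.03158 K/W
L/(kA) = 0.03158 ⇒ k = 0.152/(0.03158·29.9) = 0.161 W/m·K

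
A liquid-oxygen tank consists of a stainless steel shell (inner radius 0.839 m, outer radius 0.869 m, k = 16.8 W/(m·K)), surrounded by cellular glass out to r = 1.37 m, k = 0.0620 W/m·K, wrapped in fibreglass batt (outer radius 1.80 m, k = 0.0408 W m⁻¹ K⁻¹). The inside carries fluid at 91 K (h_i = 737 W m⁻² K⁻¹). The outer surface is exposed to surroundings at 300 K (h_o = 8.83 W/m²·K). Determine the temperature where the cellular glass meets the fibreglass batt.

Resistance network (inner→outer):
  R_conv,in = 1/(4πr²h) = 1/(4π·0.839²·737) = 1.534×10^-4 K/W
  R_stainless steel = (1/0.839 − 1/0.869)/(4πk) = 0.04115/(4π·16.8) = 1.949×10^-4 K/W
  R_cellular glass = (1/0.869 − 1/1.37)/(4πk) = 0.4208/(4π·0.0620) = 0.5401 K/W
  R_fibreglass batt = (1/1.37 − 1/1.80)/(4πk) = 0.1744/(4π·0.0408) = 0.3401 K/W
  R_conv,out = 1/(4πr²h) = 1/(4π·1.80²·8.83) = 0.002782 K/W
ΣR = 1.534×10^-4 + 1.949×10^-4 + 0.5401 + 0.3401 + 0.002782 = 0.8833 K/W
Q = ΔT/ΣR = (91 K − 300 K)/0.8833 = -236.6 W
From the inner boundary to the cellular glass/fibreglass batt interface, ΣR_partial = 0.5404 K/W.
T_interface = T_in − Q·ΣR_partial = 91 K − (-236.6)(0.5404) = 218.9 K

T = 218.9 K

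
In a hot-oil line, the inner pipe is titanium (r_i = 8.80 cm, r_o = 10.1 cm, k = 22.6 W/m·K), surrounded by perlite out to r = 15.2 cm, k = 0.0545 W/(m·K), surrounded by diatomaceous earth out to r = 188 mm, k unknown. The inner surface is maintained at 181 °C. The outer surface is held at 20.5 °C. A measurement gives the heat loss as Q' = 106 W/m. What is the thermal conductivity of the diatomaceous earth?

k = 0.106 W/m·K

ΣR = ΔT/Q' = |181 − 20.5|/106 = 1.514 m·K/W
Known resistances:
  R'_titanium = ln(0.101/0.0880)/(2πk) = 0.1378/(2π·22.6) = 9.703×10^-4 m·K/W
  R'_perlite = ln(0.152/0.101)/(2πk) = 0.4088/(2π·0.0545) = 1.194 m·K/W
R_diatomaceous earth = ΣR − ΣR_known = 1.514 − 1.195 = 0.3190 m·K/W
ln(r₂/r₁)/(2πk) = 0.3190 ⇒ k = 0.2126/(2π·0.3190) = 0.106 W/m·K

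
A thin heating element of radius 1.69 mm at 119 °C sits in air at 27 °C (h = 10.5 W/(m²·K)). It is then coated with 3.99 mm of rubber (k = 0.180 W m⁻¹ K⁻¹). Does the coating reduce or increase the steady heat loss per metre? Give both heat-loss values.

Critical radius for a cylinder: r_cr = k/h = 0.0171 m = 1.71 cm.
Outer radius after coating: r₂ = 0.00169 + 0.00399 = 0.00568 m.
Since r₁ < r_cr and r₂ ≤ r_cr, the coating moves toward the maximum at r_cr — heat loss rises.
Bare: R = 1/(2πr₁h) = 8.969 m·K/W; Q = 92/8.969 = 10.3 W/m.
Coated: R = R_cond + R_conv = 3.740 m·K/W; Q = 92/3.740 = 24.6 W/m.

increases: 10.3 → 24.6 W/m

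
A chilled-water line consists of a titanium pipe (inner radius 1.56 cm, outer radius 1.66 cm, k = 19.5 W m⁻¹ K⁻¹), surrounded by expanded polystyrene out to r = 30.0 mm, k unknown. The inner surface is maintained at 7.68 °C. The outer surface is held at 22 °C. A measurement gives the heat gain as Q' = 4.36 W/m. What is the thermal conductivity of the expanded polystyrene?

k = 0.0287 W/m·K

ΣR = ΔT/Q' = |7.68 − 22|/4.36 = 3.284 m·K/W
Known resistances:
  R'_titanium = ln(0.0166/0.0156)/(2πk) = 0.06213/(2π·19.5) = 5.071×10^-4 m·K/W
R_expanded polystyrene = ΣR − ΣR_known = 3.284 − 5.071×10^-4 = 3.283 m·K/W
ln(r₂/r₁)/(2πk) = 3.283 ⇒ k = 0.5918/(2π·3.283) = 0.0287 W/m·K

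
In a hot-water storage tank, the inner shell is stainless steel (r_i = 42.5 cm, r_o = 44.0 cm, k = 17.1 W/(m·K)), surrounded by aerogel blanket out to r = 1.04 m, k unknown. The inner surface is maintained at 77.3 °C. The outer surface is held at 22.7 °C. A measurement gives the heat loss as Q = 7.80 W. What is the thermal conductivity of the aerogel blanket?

ΣR = ΔT/Q = |77.3 − 22.7|/7.80 = 7.000 K/W
Known resistances:
  R_stainless steel = (1/0.425 − 1/0.440)/(4πk) = 0.08021/(4π·17.1) = 3.733×10^-4 K/W
R_aerogel blanket = ΣR − ΣR_known = 7.000 − 3.733×10^-4 = 7.000 K/W
(1/r₁−1/r₂)/(4πk) = 7.000 ⇒ k = 1.311/(4π·7.000) = 0.0149 W/m·K

k = 0.0149 W/m·K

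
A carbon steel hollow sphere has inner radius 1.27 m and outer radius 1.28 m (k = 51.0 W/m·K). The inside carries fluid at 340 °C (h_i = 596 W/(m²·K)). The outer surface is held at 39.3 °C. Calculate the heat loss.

Q = 3260 kW

Resistance network (inner→outer):
  R_conv,in = 1/(4πr²h) = 1/(4π·1.27²·596) = 8.278×10^-5 K/W
  R_carbon steel = (1/1.27 − 1/1.28)/(4πk) = 0.006152/(4π·51.0) = 9.599×10^-6 K/W
ΣR = 8.278×10^-5 + 9.599×10^-6 = 9.238×10^-5 K/W
Q = ΔT/ΣR = (340 °C − 39.3 °C)/9.238×10^-5 = 3.26×10^6 W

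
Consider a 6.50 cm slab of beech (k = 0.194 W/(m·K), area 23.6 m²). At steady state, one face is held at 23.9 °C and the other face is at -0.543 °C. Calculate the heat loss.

Q = 1720 W

Q = kA·ΔT/L = 0.194 × 23.6 × |23.9 °C − -0.543 °C| / 0.0650 = 1720 W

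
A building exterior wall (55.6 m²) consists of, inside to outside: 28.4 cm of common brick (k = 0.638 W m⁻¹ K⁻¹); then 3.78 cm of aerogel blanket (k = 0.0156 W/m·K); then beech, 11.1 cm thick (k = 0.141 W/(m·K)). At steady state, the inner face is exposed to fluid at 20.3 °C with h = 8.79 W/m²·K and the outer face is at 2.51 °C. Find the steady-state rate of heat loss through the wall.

Q = 262 W

Treat each layer as a resistance in series:
  R_conv,in = 1/(hA) = 1/(8.79·55.6) = 0.002046 K/W
  R_common brick = L/(kA) = 0.284/(0.638·55.6) = 0.008006 K/W
  R_aerogel blanket = L/(kA) = 0.0378/(0.0156·55.6) = 0.04358 K/W
  R_beech = L/(kA) = 0.111/(0.141·55.6) = 0.01416 K/W
ΣR = 0.002046 + 0.008006 + 0.04358 + 0.01416 = 0.06779 K/W
Q = ΔT/ΣR = (20.3 °C − 2.51 °C)/0.06779 = 262 W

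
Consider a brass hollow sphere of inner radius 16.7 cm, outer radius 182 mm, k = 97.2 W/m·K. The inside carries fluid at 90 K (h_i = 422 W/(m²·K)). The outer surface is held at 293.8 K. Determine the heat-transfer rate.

Treat each layer as a resistance in series:
  R_conv,in = 1/(4πr²h) = 1/(4π·0.167²·422) = 0.006762 K/W
  R_brass = (1/0.167 − 1/0.182)/(4πk) = 0.4935/(4π·97.2) = 4.040×10^-4 K/W
ΣR = 0.006762 + 4.040×10^-4 = 0.007166 K/W
Q = ΔT/ΣR = (90 K − 293.8 K)/0.007166 = -28400 W
(Negative Q ⇒ heat flows inward; heat gain = 28400 W.)

Q = 28400 W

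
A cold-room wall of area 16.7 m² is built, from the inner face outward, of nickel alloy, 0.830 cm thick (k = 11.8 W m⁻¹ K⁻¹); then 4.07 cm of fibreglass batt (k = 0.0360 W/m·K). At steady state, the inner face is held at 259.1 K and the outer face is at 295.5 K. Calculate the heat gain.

Resistance network (inner→outer):
  R_nickel alloy = L/(kA) = 0.00830/(11.8·16.7) = 4.212×10^-5 K/W
  R_fibreglass batt = L/(kA) = 0.0407/(0.0360·16.7) = 0.06770 K/W
ΣR = 4.212×10^-5 + 0.06770 = 0.06774 K/W
Q = ΔT/ΣR = (259.1 K − 295.5 K)/0.06774 = -537 W
(Negative Q ⇒ heat flows inward; heat gain = 537 W.)

Q = 537 W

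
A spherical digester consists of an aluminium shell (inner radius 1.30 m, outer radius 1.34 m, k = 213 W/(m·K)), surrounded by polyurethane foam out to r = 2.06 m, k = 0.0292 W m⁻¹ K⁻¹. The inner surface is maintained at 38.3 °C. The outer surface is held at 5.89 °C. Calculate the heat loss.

Q = 45.6 W

Series thermal resistances, inner to outer:
  R_aluminium = (1/1.30 − 1/1.34)/(4πk) = 0.02296/(4π·213) = 8.579×10^-6 K/W
  R_polyurethane foam = (1/1.34 − 1/2.06)/(4πk) = 0.2608/(4π·0.0292) = 0.7108 K/W
ΣR = 8.579×10^-6 + 0.7108 = 0.7108 K/W
Q = ΔT/ΣR = (38.3 °C − 5.89 °C)/0.7108 = 45.6 W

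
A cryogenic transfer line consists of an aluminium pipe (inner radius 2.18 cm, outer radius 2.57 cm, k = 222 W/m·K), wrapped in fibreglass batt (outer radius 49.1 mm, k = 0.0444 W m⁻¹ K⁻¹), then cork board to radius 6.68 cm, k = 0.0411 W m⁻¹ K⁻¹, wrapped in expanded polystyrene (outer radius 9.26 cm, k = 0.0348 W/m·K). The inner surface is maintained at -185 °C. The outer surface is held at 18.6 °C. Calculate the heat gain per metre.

Treat each layer as a resistance in series:
  R'_aluminium = ln(0.0257/0.0218)/(2πk) = 0.1646/(2π·222) = 1.180×10^-4 m·K/W
  R'_fibreglass batt = ln(0.0491/0.0257)/(2πk) = 0.6474/(2π·0.0444) = 2.321 m·K/W
  R'_cork board = ln(0.0668/0.0491)/(2πk) = 0.3078/(2π·0.0411) = 1.192 m·K/W
  R'_expanded polystyrene = ln(0.0926/0.0668)/(2πk) = 0.3266/(2π·0.0348) = 1.494 m·K/W
ΣR = 1.180×10^-4 + 2.321 + 1.192 + 1.494 = 5.007 m·K/W
Q' = ΔT/ΣR = (-185 °C − 18.6 °C)/5.007 = -40.7 W/m
(Negative Q' ⇒ heat flows inward; heat gain = 40.7 W/m.)

Q' = 40.7 W/m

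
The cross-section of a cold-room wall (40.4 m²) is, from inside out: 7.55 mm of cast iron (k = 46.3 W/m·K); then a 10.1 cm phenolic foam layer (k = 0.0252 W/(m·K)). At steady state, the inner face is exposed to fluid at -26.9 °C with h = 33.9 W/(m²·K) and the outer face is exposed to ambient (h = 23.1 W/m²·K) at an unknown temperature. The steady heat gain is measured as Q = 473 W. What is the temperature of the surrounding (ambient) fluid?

T_out = 20.9 °C

Series resistances:
  R_conv,in = 1/(hA) = 1/(33.9·40.4) = 7.302×10^-4 K/W
  R_cast iron = L/(kA) = 0.00755/(46.3·40.4) = 4.036×10^-6 K/W
  R_phenolic foam = L/(kA) = 0.101/(0.0252·40.4) = 0.09921 K/W
  R_conv,out = 1/(hA) = 1/(23.1·40.4) = 0.001072 K/W
ΣR = 0.1010 K/W
ΔT = Q·ΣR = 473 × 0.1010 = 47.77 K
Heat flows inward, so T_out = T_in + ΔT = -26.9 + 47.77 = 20.9 °C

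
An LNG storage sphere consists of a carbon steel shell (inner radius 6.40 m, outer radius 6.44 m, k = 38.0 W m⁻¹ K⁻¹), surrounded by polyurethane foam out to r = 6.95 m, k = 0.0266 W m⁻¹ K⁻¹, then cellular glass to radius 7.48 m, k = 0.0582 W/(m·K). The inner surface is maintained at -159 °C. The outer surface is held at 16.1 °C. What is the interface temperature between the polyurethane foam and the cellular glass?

Resistance network (inner→outer):
  R_carbon steel = (1/6.40 − 1/6.44)/(4πk) = 9.705×10^-4/(4π·38.0) = 2.032×10^-6 K/W
  R_polyurethane foam = (1/6.44 − 1/6.95)/(4πk) = 0.01139/(4π·0.0266) = 0.03409 K/W
  R_cellular glass = (1/6.95 − 1/7.48)/(4πk) = 0.01020/(4π·0.0582) = 0.01394 K/W
ΣR = 2.032×10^-6 + 0.03409 + 0.01394 = 0.04803 K/W
Q = ΔT/ΣR = (-159 °C − 16.1 °C)/0.04803 = -3646 W
From the inner boundary to the polyurethane foam/cellular glass interface, ΣR_partial = 0.03409 K/W.
T_interface = T_in − Q·ΣR_partial = -159 °C − (-3646)(0.03409) = -34.7 °C

T = -34.7 °C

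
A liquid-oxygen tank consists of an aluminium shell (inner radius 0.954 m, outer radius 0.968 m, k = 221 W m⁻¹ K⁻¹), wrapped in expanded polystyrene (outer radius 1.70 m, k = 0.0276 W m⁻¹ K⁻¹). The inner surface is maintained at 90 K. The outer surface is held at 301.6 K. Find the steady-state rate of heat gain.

Q = 165 W

Treat each layer as a resistance in series:
  R_aluminium = (1/0.954 − 1/0.968)/(4πk) = 0.01516/(4π·221) = 5.459×10^-6 K/W
  R_expanded polystyrene = (1/0.968 − 1/1.70)/(4πk) = 0.4448/(4π·0.0276) = 1.283 K/W
ΣR = 5.459×10^-6 + 1.283 = 1.283 K/W
Q = ΔT/ΣR = (90 K − 301.6 K)/1.283 = -165 W
(Negative Q ⇒ heat flows inward; heat gain = 165 W.)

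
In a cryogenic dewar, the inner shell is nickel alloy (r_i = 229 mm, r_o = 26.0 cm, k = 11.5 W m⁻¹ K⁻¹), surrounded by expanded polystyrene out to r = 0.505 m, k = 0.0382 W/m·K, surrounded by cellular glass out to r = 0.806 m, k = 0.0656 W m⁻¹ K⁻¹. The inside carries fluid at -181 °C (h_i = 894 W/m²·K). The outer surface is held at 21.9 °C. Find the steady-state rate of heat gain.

Series thermal resistances, inner to outer:
  R_conv,in = 1/(4πr²h) = 1/(4π·0.229²·894) = 0.001697 K/W
  R_nickel alloy = (1/0.229 − 1/0.260)/(4πk) = 0.5207/(4π·11.5) = 0.003603 K/W
  R_expanded polystyrene = (1/0.260 − 1/0.505)/(4πk) = 1.866/(4π·0.0382) = 3.887 K/W
  R_cellular glass = (1/0.505 − 1/0.806)/(4πk) = 0.7395/(4π·0.0656) = 0.8971 K/W
ΣR = 0.001697 + 0.003603 + 3.887 + 0.8971 = 4.789 K/W
Q = ΔT/ΣR = (-181 °C − 21.9 °C)/4.789 = -42.4 W
(Negative Q ⇒ heat flows inward; heat gain = 42.4 W.)

Q = 42.4 W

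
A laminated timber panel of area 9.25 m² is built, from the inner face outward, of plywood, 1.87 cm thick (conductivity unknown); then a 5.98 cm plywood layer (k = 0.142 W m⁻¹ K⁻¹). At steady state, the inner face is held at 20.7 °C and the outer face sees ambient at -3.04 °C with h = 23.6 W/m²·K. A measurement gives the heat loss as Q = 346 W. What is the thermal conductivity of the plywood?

k = 0.109 W/m·K

ΣR = ΔT/Q = |20.7 − -3.04|/346 = 0.06861 K/W
Known resistances:
  R_plywood = L/(kA) = 0.0598/(0.142·9.25) = 0.04553 K/W
  R_conv,out = 1/(hA) = 1/(23.6·9.25) = 0.004581 K/W
R_plywood = ΣR − ΣR_known = 0.06861 − 0.05011 = 0.01850 K/W
L/(kA) = 0.01850 ⇒ k = 0.0187/(0.01850·9.25) = 0.109 W/m·K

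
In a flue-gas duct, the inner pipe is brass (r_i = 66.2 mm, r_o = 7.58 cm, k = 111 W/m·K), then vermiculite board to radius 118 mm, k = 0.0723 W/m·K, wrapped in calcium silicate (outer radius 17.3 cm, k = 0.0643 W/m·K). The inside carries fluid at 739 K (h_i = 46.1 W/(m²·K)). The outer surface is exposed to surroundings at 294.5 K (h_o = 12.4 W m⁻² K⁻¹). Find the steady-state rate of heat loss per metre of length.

Treat each layer as a resistance in series:
  R'_conv,in = 1/(2πr h) = 1/(2π·0.0662·46.1) = 0.05215 m·K/W
  R'_brass = ln(0.0758/0.0662)/(2πk) = 0.1354/(2π·111) = 1.942×10^-4 m·K/W
  R'_vermiculite board = ln(0.118/0.0758)/(2πk) = 0.4426/(2π·0.0723) = 0.9743 m·K/W
  R'_calcium silicate = ln(0.173/0.118)/(2πk) = 0.3826/(2π·0.0643) = 0.9470 m·K/W
  R'_conv,out = 1/(2πr h) = 1/(2π·0.173·12.4) = 0.07419 m·K/W
ΣR = 0.05215 + 1.942×10^-4 + 0.9743 + 0.9470 + 0.07419 = 2.048 m·K/W
Q' = ΔT/ΣR = (739 K − 294.5 K)/2.048 = 217 W/m

Q' = 217 W/m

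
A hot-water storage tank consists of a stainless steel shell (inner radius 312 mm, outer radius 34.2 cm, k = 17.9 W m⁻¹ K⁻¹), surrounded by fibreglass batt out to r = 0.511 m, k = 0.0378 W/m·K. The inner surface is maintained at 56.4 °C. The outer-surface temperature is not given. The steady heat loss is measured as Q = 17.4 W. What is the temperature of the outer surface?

T_out = 21.0 °C

Sum the resistances:
  R_stainless steel = (1/0.312 − 1/0.342)/(4πk) = 0.2812/(4π·17.9) = 0.001250 K/W
  R_fibreglass batt = (1/0.342 − 1/0.511)/(4πk) = 0.9670/(4π·0.0378) = 2.036 K/W
ΣR = 2.037 K/W
ΔT = Q·ΣR = 17.4 × 2.037 = 35.44 K
Heat flows outward, so T_out = T_in − ΔT = 56.4 − 35.44 = 21.0 °C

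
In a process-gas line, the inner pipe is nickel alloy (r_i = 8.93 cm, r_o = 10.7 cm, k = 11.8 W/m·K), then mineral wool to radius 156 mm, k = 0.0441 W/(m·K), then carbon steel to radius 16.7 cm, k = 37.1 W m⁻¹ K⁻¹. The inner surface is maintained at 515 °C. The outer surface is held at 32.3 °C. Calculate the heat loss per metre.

Treat each layer as a resistance in series:
  R'_nickel alloy = ln(0.107/0.0893)/(2πk) = 0.1808/(2π·11.8) = 0.002439 m·K/W
  R'_mineral wool = ln(0.156/0.107)/(2πk) = 0.3770/(2π·0.0441) = 1.361 m·K/W
  R'_carbon steel = ln(0.167/0.156)/(2πk) = 0.06814/(2π·37.1) = 2.923×10^-4 m·K/W
ΣR = 0.002439 + 1.361 + 2.923×10^-4 = 1.364 m·K/W
Q' = ΔT/ΣR = (515 °C − 32.3 °C)/1.364 = 354 W/m

Q' = 354 W/m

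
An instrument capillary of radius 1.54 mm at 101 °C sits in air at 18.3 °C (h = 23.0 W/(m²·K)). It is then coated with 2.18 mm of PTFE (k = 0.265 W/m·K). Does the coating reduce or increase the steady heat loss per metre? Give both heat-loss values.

Critical radius for a cylinder: r_cr = k/h = 0.0115 m = 1.15 cm.
Outer radius after coating: r₂ = 0.00154 + 0.00218 = 0.00372 m.
Since r₁ < r_cr and r₂ ≤ r_cr, the coating moves toward the maximum at r_cr — heat loss rises.
Bare: R = 1/(2πr₁h) = 4.493 m·K/W; Q = 82.7/4.493 = 18.4 W/m.
Coated: R = R_cond + R_conv = 2.390 m·K/W; Q = 82.7/2.390 = 34.6 W/m.

increases: 18.4 → 34.6 W/m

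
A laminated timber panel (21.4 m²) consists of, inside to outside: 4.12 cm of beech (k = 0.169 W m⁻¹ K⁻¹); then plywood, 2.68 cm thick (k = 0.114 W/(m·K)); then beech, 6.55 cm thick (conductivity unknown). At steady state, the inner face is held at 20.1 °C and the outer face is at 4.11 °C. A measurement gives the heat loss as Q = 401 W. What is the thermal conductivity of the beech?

ΣR = ΔT/Q = |20.1 − 4.11|/401 = 0.03988 K/W
Known resistances:
  R_beech = L/(kA) = 0.0412/(0.169·21.4) = 0.01139 K/W
  R_plywood = L/(kA) = 0.0268/(0.114·21.4) = 0.01099 K/W
R_beech = ΣR − ΣR_known = 0.03988 − 0.02238 = 0.01750 K/W
L/(kA) = 0.01750 ⇒ k = 0.0655/(0.01750·21.4) = 0.175 W/m·K

k = 0.175 W/m·K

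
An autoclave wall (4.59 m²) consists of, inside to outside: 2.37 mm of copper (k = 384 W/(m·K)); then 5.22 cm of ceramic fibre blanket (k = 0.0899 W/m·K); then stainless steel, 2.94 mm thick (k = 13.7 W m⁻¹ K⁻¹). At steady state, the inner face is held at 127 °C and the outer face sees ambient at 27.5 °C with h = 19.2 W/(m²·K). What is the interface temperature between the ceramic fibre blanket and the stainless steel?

T = 35.7 °C

Resistance network (inner→outer):
  R_copper = L/(kA) = 0.00237/(384·4.59) = 1.345×10^-6 K/W
  R_ceramic fibre blanket = L/(kA) = 0.0522/(0.0899·4.59) = 0.1265 K/W
  R_stainless steel = L/(kA) = 0.00294/(13.7·4.59) = 4.675×10^-5 K/W
  R_conv,out = 1/(hA) = 1/(19.2·4.59) = 0.01135 K/W
ΣR = 1.345×10^-6 + 0.1265 + 4.675×10^-5 + 0.01135 = 0.1379 K/W
Q = ΔT/ΣR = (127 °C − 27.5 °C)/0.1379 = 721.5 W
From the inner boundary to the ceramic fibre blanket/stainless steel interface, ΣR_partial = 0.1265 K/W.
T_interface = T_in − Q·ΣR_partial = 127 °C − (721.5)(0.1265) = 35.7 °C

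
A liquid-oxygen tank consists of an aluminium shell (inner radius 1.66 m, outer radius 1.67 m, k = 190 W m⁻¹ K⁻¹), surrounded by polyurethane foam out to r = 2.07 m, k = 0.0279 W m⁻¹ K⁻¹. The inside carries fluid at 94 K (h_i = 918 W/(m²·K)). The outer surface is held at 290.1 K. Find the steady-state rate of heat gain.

Q = 594 W

Series thermal resistances, inner to outer:
  R_conv,in = 1/(4πr²h) = 1/(4π·1.66²·918) = 3.146×10^-5 K/W
  R_aluminium = (1/1.66 − 1/1.67)/(4πk) = 0.003607/(4π·190) = 1.511×10^-6 K/W
  R_polyurethane foam = (1/1.67 − 1/2.07)/(4πk) = 0.1157/(4π·0.0279) = 0.3300 K/W
ΣR = 3.146×10^-5 + 1.511×10^-6 + 0.3300 = 0.3300 K/W
Q = ΔT/ΣR = (94 K − 290.1 K)/0.3300 = -594 W
(Negative Q ⇒ heat flows inward; heat gain = 594 W.)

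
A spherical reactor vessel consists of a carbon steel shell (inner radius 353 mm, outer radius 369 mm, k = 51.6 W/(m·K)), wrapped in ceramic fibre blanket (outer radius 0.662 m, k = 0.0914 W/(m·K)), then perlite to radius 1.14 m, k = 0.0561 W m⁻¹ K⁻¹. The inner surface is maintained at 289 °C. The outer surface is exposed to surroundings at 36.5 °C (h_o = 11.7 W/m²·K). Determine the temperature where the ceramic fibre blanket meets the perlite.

Resistance network (inner→outer):
  R_carbon steel = (1/0.353 − 1/0.369)/(4πk) = 0.1228/(4π·51.6) = 1.894×10^-4 K/W
  R_ceramic fibre blanket = (1/0.369 − 1/0.662)/(4πk) = 1.199/(4π·0.0914) = 1.044 K/W
  R_perlite = (1/0.662 − 1/1.14)/(4πk) = 0.6334/(4π·0.0561) = 0.8984 K/W
  R_conv,out = 1/(4πr²h) = 1/(4π·1.14²·11.7) = 0.005234 K/W
ΣR = 1.894×10^-4 + 1.044 + 0.8984 + 0.005234 = 1.948 K/W
Q = ΔT/ΣR = (289 °C − 36.5 °C)/1.948 = 129.6 W
From the inner boundary to the ceramic fibre blanket/perlite interface, ΣR_partial = 1.044 K/W.
T_interface = T_in − Q·ΣR_partial = 289 °C − (129.6)(1.044) = 154 °C

T = 154 °C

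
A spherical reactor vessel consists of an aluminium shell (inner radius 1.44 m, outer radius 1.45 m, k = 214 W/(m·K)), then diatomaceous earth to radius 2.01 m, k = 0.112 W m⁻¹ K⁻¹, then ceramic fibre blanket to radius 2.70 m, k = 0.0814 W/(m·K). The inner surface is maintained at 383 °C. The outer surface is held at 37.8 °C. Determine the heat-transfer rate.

Resistance network (inner→outer):
  R_aluminium = (1/1.44 − 1/1.45)/(4πk) = 0.004789/(4π·214) = 1.781×10^-6 K/W
  R_diatomaceous earth = (1/1.45 − 1/2.01)/(4πk) = 0.1921/(4π·0.112) = 0.1365 K/W
  R_ceramic fibre blanket = (1/2.01 − 1/2.70)/(4πk) = 0.1271/(4π·0.0814) = 0.1243 K/W
ΣR = 1.781×10^-6 + 0.1365 + 0.1243 = 0.2608 K/W
Q = ΔT/ΣR = (383 °C − 37.8 °C)/0.2608 = 1320 W

Q = 1320 W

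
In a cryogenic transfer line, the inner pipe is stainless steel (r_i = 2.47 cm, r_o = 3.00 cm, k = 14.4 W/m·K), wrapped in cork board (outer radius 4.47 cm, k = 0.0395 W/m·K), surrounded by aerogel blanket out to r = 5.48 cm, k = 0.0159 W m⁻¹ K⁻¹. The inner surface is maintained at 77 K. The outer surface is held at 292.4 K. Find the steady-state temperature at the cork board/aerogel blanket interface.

T = 172 K

Treat each layer as a resistance in series:
  R'_stainless steel = ln(0.0300/0.0247)/(2πk) = 0.1944/(2π·14.4) = 0.002149 m·K/W
  R'_cork board = ln(0.0447/0.0300)/(2πk) = 0.3988/(2π·0.0395) = 1.607 m·K/W
  R'_aerogel blanket = ln(0.0548/0.0447)/(2πk) = 0.2037/(2π·0.0159) = 2.039 m·K/W
ΣR = 0.002149 + 1.607 + 2.039 = 3.648 m·K/W
Q' = ΔT/ΣR = (77 K − 292.4 K)/3.648 = -59.05 W/m
From the inner boundary to the cork board/aerogel blanket interface, ΣR_partial = 1.609 m·K/W.
T_interface = T_in − Q'·ΣR_partial = 77 K − (-59.05)(1.609) = 172 K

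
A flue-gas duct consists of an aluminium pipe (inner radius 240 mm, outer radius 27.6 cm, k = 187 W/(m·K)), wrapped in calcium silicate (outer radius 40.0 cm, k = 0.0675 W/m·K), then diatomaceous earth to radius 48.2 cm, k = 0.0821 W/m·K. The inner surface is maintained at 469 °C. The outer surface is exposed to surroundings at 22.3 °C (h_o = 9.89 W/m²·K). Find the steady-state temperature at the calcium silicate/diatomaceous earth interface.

T = 161 °C

Resistance network (inner→outer):
  R'_aluminium = ln(0.276/0.240)/(2πk) = 0.1398/(2π·187) = 1.190×10^-4 m·K/W
  R'_calcium silicate = ln(0.400/0.276)/(2πk) = 0.3711/(2π·0.0675) = 0.8749 m·K/W
  R'_diatomaceous earth = ln(0.482/0.400)/(2πk) = 0.1865/(2π·0.0821) = 0.3615 m·K/W
  R'_conv,out = 1/(2πr h) = 1/(2π·0.482·9.89) = 0.03339 m·K/W
ΣR = 1.190×10^-4 + 0.8749 + 0.3615 + 0.03339 = 1.270 m·K/W
Q' = ΔT/ΣR = (469 °C − 22.3 °C)/1.270 = 351.7 W/m
From the inner boundary to the calcium silicate/diatomaceous earth interface, ΣR_partial = 0.8750 m·K/W.
T_interface = T_in − Q'·ΣR_partial = 469 °C − (351.7)(0.8750) = 161 °C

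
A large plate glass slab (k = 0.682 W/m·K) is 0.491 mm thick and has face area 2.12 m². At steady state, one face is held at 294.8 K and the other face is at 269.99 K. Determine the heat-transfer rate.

Q = kA·ΔT/L = 0.682 × 2.12 × |294.8 K − 269.99 K| / 4.91×10^-4 = 73100 W

Q = 73100 W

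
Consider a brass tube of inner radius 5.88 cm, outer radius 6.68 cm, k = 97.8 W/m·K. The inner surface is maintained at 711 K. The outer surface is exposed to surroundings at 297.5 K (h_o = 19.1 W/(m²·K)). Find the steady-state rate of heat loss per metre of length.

Treat each layer as a resistance in series:
  R'_brass = ln(0.0668/0.0588)/(2πk) = 0.1276/(2π·97.8) = 2.076×10^-4 m·K/W
  R'_conv,out = 1/(2πr h) = 1/(2π·0.0668·19.1) = 0.1247 m·K/W
ΣR = 2.076×10^-4 + 0.1247 = 0.1249 m·K/W
Q' = ΔT/ΣR = (711 K − 297.5 K)/0.1249 = 3310 W/m

Q' = 3310 W/m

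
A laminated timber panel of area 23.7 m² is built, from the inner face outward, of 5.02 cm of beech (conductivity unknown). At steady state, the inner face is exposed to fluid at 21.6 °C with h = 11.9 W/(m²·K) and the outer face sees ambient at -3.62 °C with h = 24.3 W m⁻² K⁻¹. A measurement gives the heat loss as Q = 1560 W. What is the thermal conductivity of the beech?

ΣR = ΔT/Q = |21.6 − -3.62|/1560 = 0.01617 K/W
Known resistances:
  R_conv,in = 1/(hA) = 1/(11.9·23.7) = 0.003546 K/W
  R_conv,out = 1/(hA) = 1/(24.3·23.7) = 0.001736 K/W
R_beech = ΣR − ΣR_known = 0.01617 − 0.005282 = 0.01089 K/W
L/(kA) = 0.01089 ⇒ k = 0.0502/(0.01089·23.7) = 0.195 W/m·K

k = 0.195 W/m·K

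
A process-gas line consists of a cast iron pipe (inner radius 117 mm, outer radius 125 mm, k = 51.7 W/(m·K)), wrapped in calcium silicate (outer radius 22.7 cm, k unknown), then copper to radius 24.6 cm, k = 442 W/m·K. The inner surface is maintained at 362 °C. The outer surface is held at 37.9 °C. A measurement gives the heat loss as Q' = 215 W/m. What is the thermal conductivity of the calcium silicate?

ΣR = ΔT/Q' = |362 − 37.9|/215 = 1.507 m·K/W
Known resistances:
  R'_cast iron = ln(0.125/0.117)/(2πk) = 0.06614/(2π·51.7) = 2.036×10^-4 m·K/W
  R'_copper = ln(0.246/0.227)/(2πk) = 0.08038/(2π·442) = 2.894×10^-5 m·K/W
R_calcium silicate = ΣR − ΣR_known = 1.507 − 2.325×10^-4 = 1.507 m·K/W
ln(r₂/r₁)/(2πk) = 1.507 ⇒ k = 0.5966/(2π·1.507) = 0.0630 W/m·K

k = 0.0630 W/m·K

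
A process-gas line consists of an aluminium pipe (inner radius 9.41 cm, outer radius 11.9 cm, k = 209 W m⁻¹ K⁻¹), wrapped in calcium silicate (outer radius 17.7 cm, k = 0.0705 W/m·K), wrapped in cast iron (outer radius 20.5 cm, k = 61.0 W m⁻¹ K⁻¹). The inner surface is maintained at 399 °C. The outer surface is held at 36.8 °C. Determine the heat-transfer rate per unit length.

Q' = 404 W/m

Resistance network (inner→outer):
  R'_aluminium = ln(0.119/0.0941)/(2πk) = 0.2348/(2π·209) = 1.788×10^-4 m·K/W
  R'_calcium silicate = ln(0.177/0.119)/(2πk) = 0.3970/(2π·0.0705) = 0.8963 m·K/W
  R'_cast iron = ln(0.205/0.177)/(2πk) = 0.1469/(2π·61.0) = 3.832×10^-4 m·K/W
ΣR = 1.788×10^-4 + 0.8963 + 3.832×10^-4 = 0.8969 m·K/W
Q' = ΔT/ΣR = (399 °C − 36.8 °C)/0.8969 = 404 W/m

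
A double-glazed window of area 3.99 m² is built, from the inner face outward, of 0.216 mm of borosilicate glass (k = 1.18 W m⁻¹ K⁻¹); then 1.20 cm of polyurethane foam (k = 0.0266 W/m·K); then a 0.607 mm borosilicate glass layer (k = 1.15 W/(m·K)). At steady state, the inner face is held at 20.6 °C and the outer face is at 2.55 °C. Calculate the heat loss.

Q = 159 W

Series thermal resistances, inner to outer:
  R_borosilicate glass = L/(kA) = 2.16×10^-4/(1.18·3.99) = 4.588×10^-5 K/W
  R_polyurethane foam = L/(kA) = 0.0120/(0.0266·3.99) = 0.1131 K/W
  R_borosilicate glass = L/(kA) = 6.07×10^-4/(1.15·3.99) = 1.323×10^-4 K/W
ΣR = 4.588×10^-5 + 0.1131 + 1.323×10^-4 = 0.1133 K/W
Q = ΔT/ΣR = (20.6 °C − 2.55 °C)/0.1133 = 159 W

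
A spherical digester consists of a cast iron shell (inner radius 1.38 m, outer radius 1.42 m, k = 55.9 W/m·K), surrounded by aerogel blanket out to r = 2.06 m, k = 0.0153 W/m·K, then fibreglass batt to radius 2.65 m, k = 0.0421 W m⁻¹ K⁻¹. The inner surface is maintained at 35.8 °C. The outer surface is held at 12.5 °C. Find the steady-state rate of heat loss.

Series thermal resistances, inner to outer:
  R_cast iron = (1/1.38 − 1/1.42)/(4πk) = 0.02041/(4π·55.9) = 2.906×10^-5 K/W
  R_aerogel blanket = (1/1.42 − 1/2.06)/(4πk) = 0.2188/(4π·0.0153) = 1.138 K/W
  R_fibreglass batt = (1/2.06 − 1/2.65)/(4πk) = 0.1081/(4π·0.0421) = 0.2043 K/W
ΣR = 2.906×10^-5 + 1.138 + 0.2043 = 1.342 K/W
Q = ΔT/ΣR = (35.8 °C − 12.5 °C)/1.342 = 17.4 W

Q = 17.4 W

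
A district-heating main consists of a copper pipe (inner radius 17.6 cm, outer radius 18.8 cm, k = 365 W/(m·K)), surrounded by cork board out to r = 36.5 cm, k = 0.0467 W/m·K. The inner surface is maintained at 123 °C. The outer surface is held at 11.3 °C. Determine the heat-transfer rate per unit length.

Treat each layer as a resistance in series:
  R'_copper = ln(0.188/0.176)/(2πk) = 0.06596/(2π·365) = 2.876×10^-5 m·K/W
  R'_cork board = ln(0.365/0.188)/(2πk) = 0.6635/(2π·0.0467) = 2.261 m·K/W
ΣR = 2.876×10^-5 + 2.261 = 2.261 m·K/W
Q' = ΔT/ΣR = (123 °C − 11.3 °C)/2.261 = 49.4 W/m

Q' = 49.4 W/m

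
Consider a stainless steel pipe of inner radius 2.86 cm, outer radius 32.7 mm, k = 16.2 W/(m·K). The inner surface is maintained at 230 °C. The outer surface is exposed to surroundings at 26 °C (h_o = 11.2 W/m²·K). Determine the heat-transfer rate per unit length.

Q' = 468 W/m

Treat each layer as a resistance in series:
  R'_stainless steel = ln(0.0327/0.0286)/(2πk) = 0.1340/(2π·16.2) = 0.001316 m·K/W
  R'_conv,out = 1/(2πr h) = 1/(2π·0.0327·11.2) = 0.4346 m·K/W
ΣR = 0.001316 + 0.4346 = 0.4359 m·K/W
Q' = ΔT/ΣR = (230 °C − 26 °C)/0.4359 = 468 W/m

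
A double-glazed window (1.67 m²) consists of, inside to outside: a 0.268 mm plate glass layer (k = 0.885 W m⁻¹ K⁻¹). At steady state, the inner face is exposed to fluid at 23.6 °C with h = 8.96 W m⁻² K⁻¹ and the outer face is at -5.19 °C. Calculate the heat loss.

Series thermal resistances, inner to outer:
  R_conv,in = 1/(hA) = 1/(8.96·1.67) = 0.06683 K/W
  R_plate glass = L/(kA) = 2.68×10^-4/(0.885·1.67) = 1.813×10^-4 K/W
ΣR = 0.06683 + 1.813×10^-4 = 0.06701 K/W
Q = ΔT/ΣR = (23.6 °C − -5.19 °C)/0.06701 = 430 W

Q = 430 W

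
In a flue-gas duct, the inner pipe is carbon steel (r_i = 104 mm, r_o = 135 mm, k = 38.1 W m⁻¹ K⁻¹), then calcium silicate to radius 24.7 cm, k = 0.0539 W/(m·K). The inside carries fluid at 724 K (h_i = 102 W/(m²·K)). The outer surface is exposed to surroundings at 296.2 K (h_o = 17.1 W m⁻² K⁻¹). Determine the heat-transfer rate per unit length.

Q' = 233 W/m

Resistance network (inner→outer):
  R'_conv,in = 1/(2πr h) = 1/(2π·0.104·102) = 0.01500 m·K/W
  R'_carbon steel = ln(0.135/0.104)/(2πk) = 0.2609/(2π·38.1) = 0.001090 m·K/W
  R'_calcium silicate = ln(0.247/0.135)/(2πk) = 0.6041/(2π·0.0539) = 1.784 m·K/W
  R'_conv,out = 1/(2πr h) = 1/(2π·0.247·17.1) = 0.03768 m·K/W
ΣR = 0.01500 + 0.001090 + 1.784 + 0.03768 = 1.838 m·K/W
Q' = ΔT/ΣR = (724 K − 296.2 K)/1.838 = 233 W/m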